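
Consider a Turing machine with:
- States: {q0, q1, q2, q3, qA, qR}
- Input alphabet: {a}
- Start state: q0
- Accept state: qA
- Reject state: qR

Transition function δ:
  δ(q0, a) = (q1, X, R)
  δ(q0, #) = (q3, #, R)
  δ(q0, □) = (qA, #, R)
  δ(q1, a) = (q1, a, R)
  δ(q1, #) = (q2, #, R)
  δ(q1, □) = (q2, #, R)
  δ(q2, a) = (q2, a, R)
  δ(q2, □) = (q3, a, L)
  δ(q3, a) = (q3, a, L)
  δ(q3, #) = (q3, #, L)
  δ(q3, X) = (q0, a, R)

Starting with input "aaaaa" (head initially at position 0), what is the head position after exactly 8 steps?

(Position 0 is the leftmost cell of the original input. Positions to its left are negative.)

Execution trace (head position shown):
Step 0: [q0]aaaaa  (head at position 0)
Step 1: move right → X[q1]aaaa  (head at position 1)
Step 2: move right → Xa[q1]aaa  (head at position 2)
Step 3: move right → Xaa[q1]aa  (head at position 3)
Step 4: move right → Xaaa[q1]a  (head at position 4)
Step 5: move right → Xaaaa[q1]□  (head at position 5)
Step 6: move right → Xaaaa#[q2]□  (head at position 6)
Step 7: move left → Xaaaa[q3]#a  (head at position 5)
Step 8: move left → Xaaa[q3]a#a  (head at position 4)

After 8 steps, the head is at position 4.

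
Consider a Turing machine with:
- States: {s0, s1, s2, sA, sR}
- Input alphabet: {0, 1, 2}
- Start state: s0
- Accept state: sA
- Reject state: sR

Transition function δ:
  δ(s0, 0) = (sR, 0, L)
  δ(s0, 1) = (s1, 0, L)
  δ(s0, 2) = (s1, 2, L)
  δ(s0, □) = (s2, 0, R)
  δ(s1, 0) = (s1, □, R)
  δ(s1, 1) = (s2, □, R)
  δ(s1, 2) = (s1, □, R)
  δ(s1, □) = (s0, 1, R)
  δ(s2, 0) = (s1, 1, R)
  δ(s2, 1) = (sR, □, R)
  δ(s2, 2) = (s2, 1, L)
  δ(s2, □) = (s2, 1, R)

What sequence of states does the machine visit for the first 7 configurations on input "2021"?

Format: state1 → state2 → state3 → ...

Execution trace:
Initial: [s0]2021
Step 1: δ(s0, 2) = (s1, 2, L) → [s1]□2021
Step 2: δ(s1, □) = (s0, 1, R) → 1[s0]2021
Step 3: δ(s0, 2) = (s1, 2, L) → [s1]12021
Step 4: δ(s1, 1) = (s2, □, R) → □[s2]2021
Step 5: δ(s2, 2) = (s2, 1, L) → [s2]□1021
Step 6: δ(s2, □) = (s2, 1, R) → 1[s2]1021

State sequence: s0 → s1 → s0 → s1 → s2 → s2 → s2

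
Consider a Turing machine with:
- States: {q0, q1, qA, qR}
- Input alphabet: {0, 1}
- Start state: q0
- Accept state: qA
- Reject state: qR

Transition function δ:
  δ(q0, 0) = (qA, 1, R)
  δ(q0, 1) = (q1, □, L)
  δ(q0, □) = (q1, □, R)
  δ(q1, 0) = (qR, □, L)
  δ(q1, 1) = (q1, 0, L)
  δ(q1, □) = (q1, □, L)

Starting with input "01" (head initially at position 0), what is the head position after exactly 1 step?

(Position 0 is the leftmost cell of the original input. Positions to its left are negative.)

Execution trace (head position shown):
Step 0: [q0]01  (head at position 0)
Step 1: move right → 1[qA]1  (head at position 1)

After 1 step, the head is at position 1.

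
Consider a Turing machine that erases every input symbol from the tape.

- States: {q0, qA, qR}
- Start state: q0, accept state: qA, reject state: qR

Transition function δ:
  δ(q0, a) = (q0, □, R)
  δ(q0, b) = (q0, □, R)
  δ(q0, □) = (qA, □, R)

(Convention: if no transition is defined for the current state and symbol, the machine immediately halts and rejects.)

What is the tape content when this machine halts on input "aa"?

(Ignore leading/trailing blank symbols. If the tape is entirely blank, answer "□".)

Execution trace:
Initial: [q0]aa
Step 1: δ(q0, a) = (q0, □, R) → □[q0]a
Step 2: δ(q0, a) = (q0, □, R) → □□[q0]□
Step 3: δ(q0, □) = (qA, □, R) → □□□[qA]□

The machine reaches the accept state qA and halts.

Final tape (ignoring leading/trailing blanks): □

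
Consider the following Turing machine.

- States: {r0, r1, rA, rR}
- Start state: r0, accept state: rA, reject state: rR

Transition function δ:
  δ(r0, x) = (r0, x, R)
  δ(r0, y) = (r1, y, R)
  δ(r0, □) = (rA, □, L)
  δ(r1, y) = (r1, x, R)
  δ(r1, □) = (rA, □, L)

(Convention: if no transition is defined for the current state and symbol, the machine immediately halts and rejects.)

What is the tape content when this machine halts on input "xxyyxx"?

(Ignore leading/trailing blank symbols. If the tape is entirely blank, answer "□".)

Execution trace:
Initial: [r0]xxyyxx
Step 1: δ(r0, x) = (r0, x, R) → x[r0]xyyxx
Step 2: δ(r0, x) = (r0, x, R) → xx[r0]yyxx
Step 3: δ(r0, y) = (r1, y, R) → xxy[r1]yxx
Step 4: δ(r1, y) = (r1, x, R) → xxyx[r1]xx

No transition is defined for δ(r1, x). By convention the machine halts and rejects.

Final tape (ignoring leading/trailing blanks): xxyxxx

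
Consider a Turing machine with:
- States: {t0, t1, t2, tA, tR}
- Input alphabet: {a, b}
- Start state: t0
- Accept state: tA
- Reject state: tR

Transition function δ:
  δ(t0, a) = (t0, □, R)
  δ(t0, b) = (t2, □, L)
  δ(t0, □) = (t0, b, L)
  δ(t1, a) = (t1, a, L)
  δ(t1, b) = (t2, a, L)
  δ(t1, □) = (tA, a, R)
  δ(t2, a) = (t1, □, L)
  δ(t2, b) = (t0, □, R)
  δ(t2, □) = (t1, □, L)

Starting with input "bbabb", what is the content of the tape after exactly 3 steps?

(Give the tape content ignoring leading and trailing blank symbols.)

Execution trace:
Initial: [t0]bbabb
Step 1: δ(t0, b) = (t2, □, L) → [t2]□□babb
Step 2: δ(t2, □) = (t1, □, L) → [t1]□□□babb
Step 3: δ(t1, □) = (tA, a, R) → a[tA]□□babb

The machine reaches the accept state tA and halts.

After 3 steps, the tape (ignoring leading/trailing blanks) is: a□□babb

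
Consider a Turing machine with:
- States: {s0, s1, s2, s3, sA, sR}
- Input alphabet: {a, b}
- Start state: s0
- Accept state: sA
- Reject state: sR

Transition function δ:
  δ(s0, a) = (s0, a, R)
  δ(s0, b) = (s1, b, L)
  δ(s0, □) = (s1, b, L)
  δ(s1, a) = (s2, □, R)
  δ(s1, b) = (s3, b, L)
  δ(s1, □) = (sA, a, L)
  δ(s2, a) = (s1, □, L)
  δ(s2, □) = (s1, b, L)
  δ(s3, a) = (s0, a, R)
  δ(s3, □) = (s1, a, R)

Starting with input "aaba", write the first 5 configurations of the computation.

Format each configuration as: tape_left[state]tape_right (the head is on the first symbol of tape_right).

Transitions applied:
Step 1: δ(s0, a) = (s0, a, R)
Step 2: δ(s0, a) = (s0, a, R)
Step 3: δ(s0, b) = (s1, b, L)
Step 4: δ(s1, a) = (s2, □, R)

The first 5 configurations are:
[s0]aaba ⊢ a[s0]aba ⊢ aa[s0]ba ⊢ a[s1]aba ⊢ a□[s2]ba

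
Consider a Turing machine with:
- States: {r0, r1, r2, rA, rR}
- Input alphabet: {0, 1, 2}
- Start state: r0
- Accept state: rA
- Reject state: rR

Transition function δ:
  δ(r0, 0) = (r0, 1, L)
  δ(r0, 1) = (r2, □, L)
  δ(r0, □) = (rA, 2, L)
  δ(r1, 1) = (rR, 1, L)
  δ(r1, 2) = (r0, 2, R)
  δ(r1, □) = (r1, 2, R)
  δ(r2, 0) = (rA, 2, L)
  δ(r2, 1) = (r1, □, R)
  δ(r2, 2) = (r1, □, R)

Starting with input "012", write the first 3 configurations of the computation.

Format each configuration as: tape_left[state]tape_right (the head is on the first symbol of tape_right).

Transitions applied:
Step 1: δ(r0, 0) = (r0, 1, L)
Step 2: δ(r0, □) = (rA, 2, L)

The first 3 configurations are:
[r0]012 ⊢ [r0]□112 ⊢ [rA]□2112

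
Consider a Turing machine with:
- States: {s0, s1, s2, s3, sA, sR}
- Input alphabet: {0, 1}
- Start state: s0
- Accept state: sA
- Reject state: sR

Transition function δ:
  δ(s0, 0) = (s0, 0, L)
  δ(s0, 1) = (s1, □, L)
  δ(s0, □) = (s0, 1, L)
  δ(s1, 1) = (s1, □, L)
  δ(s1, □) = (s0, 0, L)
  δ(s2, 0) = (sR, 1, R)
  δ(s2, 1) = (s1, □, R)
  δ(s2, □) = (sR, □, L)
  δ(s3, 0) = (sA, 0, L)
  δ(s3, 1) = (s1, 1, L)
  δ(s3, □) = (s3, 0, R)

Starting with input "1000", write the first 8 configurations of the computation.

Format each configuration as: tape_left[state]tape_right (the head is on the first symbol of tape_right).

Transitions applied:
Step 1: δ(s0, 1) = (s1, □, L)
Step 2: δ(s1, □) = (s0, 0, L)
Step 3: δ(s0, □) = (s0, 1, L)
Step 4: δ(s0, □) = (s0, 1, L)
Step 5: δ(s0, □) = (s0, 1, L)
Step 6: δ(s0, □) = (s0, 1, L)
Step 7: δ(s0, □) = (s0, 1, L)

The first 8 configurations are:
[s0]1000 ⊢ [s1]□□000 ⊢ [s0]□0□000 ⊢ [s0]□10□000 ⊢ [s0]□110□000 ⊢ [s0]□1110□000 ⊢ [s0]□11110□000 ⊢ [s0]□111110□000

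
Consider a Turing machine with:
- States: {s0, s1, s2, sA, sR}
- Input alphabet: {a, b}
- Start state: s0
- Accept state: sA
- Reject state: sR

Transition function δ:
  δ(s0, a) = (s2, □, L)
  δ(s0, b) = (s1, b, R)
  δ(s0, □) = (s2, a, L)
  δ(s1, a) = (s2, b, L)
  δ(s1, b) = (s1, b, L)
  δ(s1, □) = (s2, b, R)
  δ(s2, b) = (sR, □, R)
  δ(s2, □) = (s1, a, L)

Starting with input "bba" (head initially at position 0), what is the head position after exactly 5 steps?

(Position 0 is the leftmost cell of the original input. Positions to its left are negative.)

Execution trace (head position shown):
Step 0: [s0]bba  (head at position 0)
Step 1: move right → b[s1]ba  (head at position 1)
Step 2: move left → [s1]bba  (head at position 0)
Step 3: move left → [s1]□bba  (head at position -1)
Step 4: move right → b[s2]bba  (head at position 0)
Step 5: move right → b□[sR]ba  (head at position 1)

After 5 steps, the head is at position 1.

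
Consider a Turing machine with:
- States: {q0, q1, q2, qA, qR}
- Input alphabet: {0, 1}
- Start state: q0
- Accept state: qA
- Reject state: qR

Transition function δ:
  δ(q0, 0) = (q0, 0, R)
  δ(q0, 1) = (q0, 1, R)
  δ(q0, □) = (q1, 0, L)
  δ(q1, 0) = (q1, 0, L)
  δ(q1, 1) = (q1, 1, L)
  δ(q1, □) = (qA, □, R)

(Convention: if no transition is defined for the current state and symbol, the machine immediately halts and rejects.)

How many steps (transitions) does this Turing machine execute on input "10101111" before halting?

Execution trace:
Initial: [q0]10101111
Step 1: δ(q0, 1) = (q0, 1, R) → 1[q0]0101111
Step 2: δ(q0, 0) = (q0, 0, R) → 10[q0]101111
Step 3: δ(q0, 1) = (q0, 1, R) → 101[q0]01111
Step 4: δ(q0, 0) = (q0, 0, R) → 1010[q0]1111
Step 5: δ(q0, 1) = (q0, 1, R) → 10101[q0]111
Step 6: δ(q0, 1) = (q0, 1, R) → 101011[q0]11
Step 7: δ(q0, 1) = (q0, 1, R) → 1010111[q0]1
Step 8: δ(q0, 1) = (q0, 1, R) → 10101111[q0]□
Step 9: δ(q0, □) = (q1, 0, L) → 1010111[q1]10
Step 10: δ(q1, 1) = (q1, 1, L) → 101011[q1]110
Step 11: δ(q1, 1) = (q1, 1, L) → 10101[q1]1110
Step 12: δ(q1, 1) = (q1, 1, L) → 1010[q1]11110
Step 13: δ(q1, 1) = (q1, 1, L) → 101[q1]011110
Step 14: δ(q1, 0) = (q1, 0, L) → 10[q1]1011110
Step 15: δ(q1, 1) = (q1, 1, L) → 1[q1]01011110
Step 16: δ(q1, 0) = (q1, 0, L) → [q1]101011110
Step 17: δ(q1, 1) = (q1, 1, L) → [q1]□101011110
Step 18: δ(q1, □) = (qA, □, R) → □[qA]101011110

The machine reaches the accept state qA and halts.

The machine executed 18 steps before halting.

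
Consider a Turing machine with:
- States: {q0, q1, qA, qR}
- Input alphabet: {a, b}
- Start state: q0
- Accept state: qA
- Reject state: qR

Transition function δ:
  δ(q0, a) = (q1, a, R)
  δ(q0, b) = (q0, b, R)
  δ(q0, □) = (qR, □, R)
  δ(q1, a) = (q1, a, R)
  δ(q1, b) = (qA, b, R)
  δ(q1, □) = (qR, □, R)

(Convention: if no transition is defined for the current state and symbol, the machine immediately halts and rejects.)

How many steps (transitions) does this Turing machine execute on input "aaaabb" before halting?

Execution trace:
Initial: [q0]aaaabb
Step 1: δ(q0, a) = (q1, a, R) → a[q1]aaabb
Step 2: δ(q1, a) = (q1, a, R) → aa[q1]aabb
Step 3: δ(q1, a) = (q1, a, R) → aaa[q1]abb
Step 4: δ(q1, a) = (q1, a, R) → aaaa[q1]bb
Step 5: δ(q1, b) = (qA, b, R) → aaaab[qA]b

The machine reaches the accept state qA and halts.

The machine executed 5 steps before halting.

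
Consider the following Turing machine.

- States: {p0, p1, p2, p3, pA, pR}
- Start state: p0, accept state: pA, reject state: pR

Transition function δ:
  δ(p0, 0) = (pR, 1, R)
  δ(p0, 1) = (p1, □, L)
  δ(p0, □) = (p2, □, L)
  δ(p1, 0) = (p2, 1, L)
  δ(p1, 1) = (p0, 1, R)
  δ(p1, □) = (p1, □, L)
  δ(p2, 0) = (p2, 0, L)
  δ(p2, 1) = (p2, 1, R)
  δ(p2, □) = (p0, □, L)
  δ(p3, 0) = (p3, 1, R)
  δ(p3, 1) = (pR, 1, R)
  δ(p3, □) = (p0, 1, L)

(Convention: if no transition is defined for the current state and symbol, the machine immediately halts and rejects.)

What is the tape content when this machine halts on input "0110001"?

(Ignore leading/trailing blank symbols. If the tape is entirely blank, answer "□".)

Execution trace:
Initial: [p0]0110001
Step 1: δ(p0, 0) = (pR, 1, R) → 1[pR]110001

The machine reaches the reject state pR and halts.

Final tape (ignoring leading/trailing blanks): 1110001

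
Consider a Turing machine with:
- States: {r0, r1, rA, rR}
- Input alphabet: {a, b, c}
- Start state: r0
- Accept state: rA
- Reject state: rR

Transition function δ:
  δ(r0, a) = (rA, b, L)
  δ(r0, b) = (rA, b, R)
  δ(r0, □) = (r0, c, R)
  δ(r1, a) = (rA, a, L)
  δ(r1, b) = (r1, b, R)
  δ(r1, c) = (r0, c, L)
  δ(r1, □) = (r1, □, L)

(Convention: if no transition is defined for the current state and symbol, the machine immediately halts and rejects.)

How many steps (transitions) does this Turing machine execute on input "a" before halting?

Execution trace:
Initial: [r0]a
Step 1: δ(r0, a) = (rA, b, L) → [rA]□b

The machine reaches the accept state rA and halts.

The machine executed 1 step before halting.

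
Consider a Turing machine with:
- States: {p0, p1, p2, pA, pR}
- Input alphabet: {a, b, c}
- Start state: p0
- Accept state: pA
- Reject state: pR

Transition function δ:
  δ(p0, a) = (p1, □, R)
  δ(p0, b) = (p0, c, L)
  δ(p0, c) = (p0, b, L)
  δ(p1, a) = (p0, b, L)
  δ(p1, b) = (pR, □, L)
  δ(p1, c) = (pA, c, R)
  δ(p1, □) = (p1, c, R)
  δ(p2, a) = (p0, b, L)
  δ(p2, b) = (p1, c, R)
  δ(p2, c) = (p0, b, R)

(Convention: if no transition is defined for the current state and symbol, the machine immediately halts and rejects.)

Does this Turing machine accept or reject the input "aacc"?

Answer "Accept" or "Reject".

Execution trace:
Initial: [p0]aacc
Step 1: δ(p0, a) = (p1, □, R) → □[p1]acc
Step 2: δ(p1, a) = (p0, b, L) → [p0]□bcc

No transition is defined for δ(p0, □). By convention the machine halts and rejects.

Answer: Reject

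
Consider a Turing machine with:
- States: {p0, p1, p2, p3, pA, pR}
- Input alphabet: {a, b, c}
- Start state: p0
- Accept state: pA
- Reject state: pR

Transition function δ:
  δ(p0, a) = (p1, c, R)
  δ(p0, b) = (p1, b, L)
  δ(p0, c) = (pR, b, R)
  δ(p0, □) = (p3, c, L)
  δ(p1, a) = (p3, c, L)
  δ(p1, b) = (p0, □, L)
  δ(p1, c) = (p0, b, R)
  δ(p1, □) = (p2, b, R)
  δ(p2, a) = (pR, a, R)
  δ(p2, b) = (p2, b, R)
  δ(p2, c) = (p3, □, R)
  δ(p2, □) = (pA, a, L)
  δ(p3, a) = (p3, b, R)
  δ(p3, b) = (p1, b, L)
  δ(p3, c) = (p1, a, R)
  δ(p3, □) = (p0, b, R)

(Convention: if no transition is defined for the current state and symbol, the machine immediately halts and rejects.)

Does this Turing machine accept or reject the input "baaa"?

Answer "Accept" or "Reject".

Execution trace:
Initial: [p0]baaa
Step 1: δ(p0, b) = (p1, b, L) → [p1]□baaa
Step 2: δ(p1, □) = (p2, b, R) → b[p2]baaa
Step 3: δ(p2, b) = (p2, b, R) → bb[p2]aaa
Step 4: δ(p2, a) = (pR, a, R) → bba[pR]aa

The machine reaches the reject state pR and halts.

Answer: Reject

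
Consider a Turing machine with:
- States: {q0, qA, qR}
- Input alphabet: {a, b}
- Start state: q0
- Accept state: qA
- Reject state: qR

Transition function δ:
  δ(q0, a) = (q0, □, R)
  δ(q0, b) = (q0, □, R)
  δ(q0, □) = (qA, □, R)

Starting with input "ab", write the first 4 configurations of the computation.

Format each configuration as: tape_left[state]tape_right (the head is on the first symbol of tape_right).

Transitions applied:
Step 1: δ(q0, a) = (q0, □, R)
Step 2: δ(q0, b) = (q0, □, R)
Step 3: δ(q0, □) = (qA, □, R)

The first 4 configurations are:
[q0]ab ⊢ □[q0]b ⊢ □□[q0]□ ⊢ □□□[qA]□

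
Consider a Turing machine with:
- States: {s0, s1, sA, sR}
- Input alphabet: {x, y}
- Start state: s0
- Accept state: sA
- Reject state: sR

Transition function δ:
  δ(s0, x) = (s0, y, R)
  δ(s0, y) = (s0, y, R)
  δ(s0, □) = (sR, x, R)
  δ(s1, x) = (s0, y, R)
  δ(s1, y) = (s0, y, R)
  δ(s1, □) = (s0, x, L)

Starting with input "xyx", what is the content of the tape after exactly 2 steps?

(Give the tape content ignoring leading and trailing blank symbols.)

Execution trace:
Initial: [s0]xyx
Step 1: δ(s0, x) = (s0, y, R) → y[s0]yx
Step 2: δ(s0, y) = (s0, y, R) → yy[s0]x

After 2 steps, the tape (ignoring leading/trailing blanks) is: yyx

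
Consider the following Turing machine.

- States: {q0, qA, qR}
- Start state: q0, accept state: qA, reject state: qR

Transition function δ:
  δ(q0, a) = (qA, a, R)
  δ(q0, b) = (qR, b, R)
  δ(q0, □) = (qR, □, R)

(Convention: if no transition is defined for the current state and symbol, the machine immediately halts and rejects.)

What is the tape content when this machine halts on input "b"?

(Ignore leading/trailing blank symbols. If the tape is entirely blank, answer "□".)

Execution trace:
Initial: [q0]b
Step 1: δ(q0, b) = (qR, b, R) → b[qR]□

The machine reaches the reject state qR and halts.

Final tape (ignoring leading/trailing blanks): b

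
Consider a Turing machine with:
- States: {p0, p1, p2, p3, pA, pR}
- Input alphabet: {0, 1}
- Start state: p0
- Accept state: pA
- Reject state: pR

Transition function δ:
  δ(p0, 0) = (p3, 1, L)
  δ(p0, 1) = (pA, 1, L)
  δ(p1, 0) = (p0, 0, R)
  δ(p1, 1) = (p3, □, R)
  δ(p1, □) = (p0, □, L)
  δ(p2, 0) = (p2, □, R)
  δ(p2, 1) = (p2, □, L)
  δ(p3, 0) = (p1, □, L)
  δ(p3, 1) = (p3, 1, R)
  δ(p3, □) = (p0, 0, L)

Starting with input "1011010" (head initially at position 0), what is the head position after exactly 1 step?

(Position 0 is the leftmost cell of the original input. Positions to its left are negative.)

Execution trace (head position shown):
Step 0: [p0]1011010  (head at position 0)
Step 1: move left → [pA]□1011010  (head at position -1)

After 1 step, the head is at position -1.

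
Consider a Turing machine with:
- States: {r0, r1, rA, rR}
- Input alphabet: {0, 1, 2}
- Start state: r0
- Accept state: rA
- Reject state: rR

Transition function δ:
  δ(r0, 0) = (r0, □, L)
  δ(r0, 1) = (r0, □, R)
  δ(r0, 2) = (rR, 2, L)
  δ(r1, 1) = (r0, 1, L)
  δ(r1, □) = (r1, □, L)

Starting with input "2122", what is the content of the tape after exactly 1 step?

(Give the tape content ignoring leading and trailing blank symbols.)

Execution trace:
Initial: [r0]2122
Step 1: δ(r0, 2) = (rR, 2, L) → [rR]□2122

The machine reaches the reject state rR and halts.

After 1 step, the tape (ignoring leading/trailing blanks) is: 2122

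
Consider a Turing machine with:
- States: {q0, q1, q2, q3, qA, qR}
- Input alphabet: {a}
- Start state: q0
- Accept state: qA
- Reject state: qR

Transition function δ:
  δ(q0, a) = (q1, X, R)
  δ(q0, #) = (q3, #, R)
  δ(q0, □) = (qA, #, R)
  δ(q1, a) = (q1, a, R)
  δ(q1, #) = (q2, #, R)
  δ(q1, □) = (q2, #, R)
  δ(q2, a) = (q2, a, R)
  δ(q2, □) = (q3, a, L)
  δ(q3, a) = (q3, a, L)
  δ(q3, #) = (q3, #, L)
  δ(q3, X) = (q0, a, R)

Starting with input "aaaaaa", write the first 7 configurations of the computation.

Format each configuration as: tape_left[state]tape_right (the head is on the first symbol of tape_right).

Transitions applied:
Step 1: δ(q0, a) = (q1, X, R)
Step 2: δ(q1, a) = (q1, a, R)
Step 3: δ(q1, a) = (q1, a, R)
Step 4: δ(q1, a) = (q1, a, R)
Step 5: δ(q1, a) = (q1, a, R)
Step 6: δ(q1, a) = (q1, a, R)

The first 7 configurations are:
[q0]aaaaaa ⊢ X[q1]aaaaa ⊢ Xa[q1]aaaa ⊢ Xaa[q1]aaa ⊢ Xaaa[q1]aa ⊢ Xaaaa[q1]a ⊢ Xaaaaa[q1]□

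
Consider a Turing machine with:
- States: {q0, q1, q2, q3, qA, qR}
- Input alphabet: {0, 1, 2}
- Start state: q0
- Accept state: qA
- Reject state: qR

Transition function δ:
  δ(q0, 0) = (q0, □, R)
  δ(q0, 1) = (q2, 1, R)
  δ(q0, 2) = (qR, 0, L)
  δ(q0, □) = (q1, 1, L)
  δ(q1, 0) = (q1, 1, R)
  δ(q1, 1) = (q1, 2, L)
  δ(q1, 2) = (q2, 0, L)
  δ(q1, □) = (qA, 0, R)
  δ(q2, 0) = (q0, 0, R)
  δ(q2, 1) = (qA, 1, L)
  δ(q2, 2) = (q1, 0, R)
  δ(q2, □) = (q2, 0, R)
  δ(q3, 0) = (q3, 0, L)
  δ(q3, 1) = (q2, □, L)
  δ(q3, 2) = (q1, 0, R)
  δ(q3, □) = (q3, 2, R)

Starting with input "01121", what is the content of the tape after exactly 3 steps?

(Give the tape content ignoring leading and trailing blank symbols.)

Execution trace:
Initial: [q0]01121
Step 1: δ(q0, 0) = (q0, □, R) → □[q0]1121
Step 2: δ(q0, 1) = (q2, 1, R) → □1[q2]121
Step 3: δ(q2, 1) = (qA, 1, L) → □[qA]1121

The machine reaches the accept state qA and halts.

After 3 steps, the tape (ignoring leading/trailing blanks) is: 1121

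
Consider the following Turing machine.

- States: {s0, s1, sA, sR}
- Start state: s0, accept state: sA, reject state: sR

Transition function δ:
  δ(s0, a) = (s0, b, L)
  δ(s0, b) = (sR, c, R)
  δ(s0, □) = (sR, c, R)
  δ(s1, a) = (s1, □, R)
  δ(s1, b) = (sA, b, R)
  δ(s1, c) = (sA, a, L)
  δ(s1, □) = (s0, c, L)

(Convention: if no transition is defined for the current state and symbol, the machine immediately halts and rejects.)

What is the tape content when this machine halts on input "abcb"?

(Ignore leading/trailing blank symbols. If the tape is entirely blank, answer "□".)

Execution trace:
Initial: [s0]abcb
Step 1: δ(s0, a) = (s0, b, L) → [s0]□bbcb
Step 2: δ(s0, □) = (sR, c, R) → c[sR]bbcb

The machine reaches the reject state sR and halts.

Final tape (ignoring leading/trailing blanks): cbbcb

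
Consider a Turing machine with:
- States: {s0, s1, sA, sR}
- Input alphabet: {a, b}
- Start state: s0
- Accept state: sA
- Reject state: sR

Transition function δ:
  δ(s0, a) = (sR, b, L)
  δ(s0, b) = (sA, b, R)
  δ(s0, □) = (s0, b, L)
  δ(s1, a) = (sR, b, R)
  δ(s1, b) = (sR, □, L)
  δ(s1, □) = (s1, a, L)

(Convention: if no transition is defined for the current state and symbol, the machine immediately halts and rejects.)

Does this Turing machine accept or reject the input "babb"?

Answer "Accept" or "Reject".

Execution trace:
Initial: [s0]babb
Step 1: δ(s0, b) = (sA, b, R) → b[sA]abb

The machine reaches the accept state sA and halts.

Answer: Accept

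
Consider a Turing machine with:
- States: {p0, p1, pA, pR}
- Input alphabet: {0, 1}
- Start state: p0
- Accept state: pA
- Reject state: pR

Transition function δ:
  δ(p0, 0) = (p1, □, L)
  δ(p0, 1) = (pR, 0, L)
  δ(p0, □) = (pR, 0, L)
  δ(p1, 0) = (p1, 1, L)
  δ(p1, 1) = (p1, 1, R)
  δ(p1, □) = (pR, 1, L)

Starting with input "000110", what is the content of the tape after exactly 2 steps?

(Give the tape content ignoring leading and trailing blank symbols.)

Execution trace:
Initial: [p0]000110
Step 1: δ(p0, 0) = (p1, □, L) → [p1]□□00110
Step 2: δ(p1, □) = (pR, 1, L) → [pR]□1□00110

The machine reaches the reject state pR and halts.

After 2 steps, the tape (ignoring leading/trailing blanks) is: 1□00110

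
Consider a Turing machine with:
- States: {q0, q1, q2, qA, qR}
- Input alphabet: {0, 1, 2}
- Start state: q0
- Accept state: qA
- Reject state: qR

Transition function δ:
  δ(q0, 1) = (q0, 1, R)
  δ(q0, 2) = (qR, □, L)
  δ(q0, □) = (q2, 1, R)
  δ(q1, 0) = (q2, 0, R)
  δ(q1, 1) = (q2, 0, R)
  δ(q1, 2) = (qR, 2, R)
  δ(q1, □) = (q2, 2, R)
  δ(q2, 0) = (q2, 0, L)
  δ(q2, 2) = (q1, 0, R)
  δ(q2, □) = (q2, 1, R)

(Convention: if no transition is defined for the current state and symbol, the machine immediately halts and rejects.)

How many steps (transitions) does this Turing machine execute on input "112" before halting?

Execution trace:
Initial: [q0]112
Step 1: δ(q0, 1) = (q0, 1, R) → 1[q0]12
Step 2: δ(q0, 1) = (q0, 1, R) → 11[q0]2
Step 3: δ(q0, 2) = (qR, □, L) → 1[qR]1□

The machine reaches the reject state qR and halts.

The machine executed 3 steps before halting.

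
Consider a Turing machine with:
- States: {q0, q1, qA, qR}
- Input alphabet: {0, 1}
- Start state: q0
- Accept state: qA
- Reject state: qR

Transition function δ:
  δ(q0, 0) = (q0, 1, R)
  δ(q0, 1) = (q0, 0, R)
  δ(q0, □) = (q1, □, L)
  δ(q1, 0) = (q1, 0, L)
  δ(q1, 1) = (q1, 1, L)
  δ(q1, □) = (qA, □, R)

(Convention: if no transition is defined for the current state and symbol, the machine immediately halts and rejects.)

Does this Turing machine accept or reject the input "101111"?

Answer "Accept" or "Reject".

Execution trace:
Initial: [q0]101111
Step 1: δ(q0, 1) = (q0, 0, R) → 0[q0]01111
Step 2: δ(q0, 0) = (q0, 1, R) → 01[q0]1111
Step 3: δ(q0, 1) = (q0, 0, R) → 010[q0]111
Step 4: δ(q0, 1) = (q0, 0, R) → 0100[q0]11
Step 5: δ(q0, 1) = (q0, 0, R) → 01000[q0]1
Step 6: δ(q0, 1) = (q0, 0, R) → 010000[q0]□
Step 7: δ(q0, □) = (q1, □, L) → 01000[q1]0□
Step 8: δ(q1, 0) = (q1, 0, L) → 0100[q1]00□
Step 9: δ(q1, 0) = (q1, 0, L) → 010[q1]000□
Step 10: δ(q1, 0) = (q1, 0, L) → 01[q1]0000□
Step 11: δ(q1, 0) = (q1, 0, L) → 0[q1]10000□
Step 12: δ(q1, 1) = (q1, 1, L) → [q1]010000□
Step 13: δ(q1, 0) = (q1, 0, L) → [q1]□010000□
Step 14: δ(q1, □) = (qA, □, R) → □[qA]010000□

The machine reaches the accept state qA and halts.

Answer: Accept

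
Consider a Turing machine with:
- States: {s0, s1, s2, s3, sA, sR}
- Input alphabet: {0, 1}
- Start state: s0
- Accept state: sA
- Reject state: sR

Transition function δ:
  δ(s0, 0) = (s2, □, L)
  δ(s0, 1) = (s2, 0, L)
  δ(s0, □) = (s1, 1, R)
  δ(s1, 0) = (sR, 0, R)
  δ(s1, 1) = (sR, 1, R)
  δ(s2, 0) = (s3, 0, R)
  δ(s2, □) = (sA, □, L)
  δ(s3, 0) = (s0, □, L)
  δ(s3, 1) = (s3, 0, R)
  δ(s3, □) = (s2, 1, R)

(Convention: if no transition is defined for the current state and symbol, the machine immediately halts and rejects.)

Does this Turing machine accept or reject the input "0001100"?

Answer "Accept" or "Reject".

Execution trace:
Initial: [s0]0001100
Step 1: δ(s0, 0) = (s2, □, L) → [s2]□□001100
Step 2: δ(s2, □) = (sA, □, L) → [sA]□□□001100

The machine reaches the accept state sA and halts.

Answer: Accept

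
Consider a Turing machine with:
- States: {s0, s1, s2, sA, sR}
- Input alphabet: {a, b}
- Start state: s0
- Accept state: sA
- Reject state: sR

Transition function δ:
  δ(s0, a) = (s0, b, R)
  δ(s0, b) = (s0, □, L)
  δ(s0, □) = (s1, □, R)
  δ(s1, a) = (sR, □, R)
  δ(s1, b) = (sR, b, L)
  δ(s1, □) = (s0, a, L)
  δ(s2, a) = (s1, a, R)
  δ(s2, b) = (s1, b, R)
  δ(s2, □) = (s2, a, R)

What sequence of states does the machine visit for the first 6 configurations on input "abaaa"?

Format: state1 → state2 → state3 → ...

Execution trace:
Initial: [s0]abaaa
Step 1: δ(s0, a) = (s0, b, R) → b[s0]baaa
Step 2: δ(s0, b) = (s0, □, L) → [s0]b□aaa
Step 3: δ(s0, b) = (s0, □, L) → [s0]□□□aaa
Step 4: δ(s0, □) = (s1, □, R) → □[s1]□□aaa
Step 5: δ(s1, □) = (s0, a, L) → [s0]□a□aaa

State sequence: s0 → s0 → s0 → s0 → s1 → s0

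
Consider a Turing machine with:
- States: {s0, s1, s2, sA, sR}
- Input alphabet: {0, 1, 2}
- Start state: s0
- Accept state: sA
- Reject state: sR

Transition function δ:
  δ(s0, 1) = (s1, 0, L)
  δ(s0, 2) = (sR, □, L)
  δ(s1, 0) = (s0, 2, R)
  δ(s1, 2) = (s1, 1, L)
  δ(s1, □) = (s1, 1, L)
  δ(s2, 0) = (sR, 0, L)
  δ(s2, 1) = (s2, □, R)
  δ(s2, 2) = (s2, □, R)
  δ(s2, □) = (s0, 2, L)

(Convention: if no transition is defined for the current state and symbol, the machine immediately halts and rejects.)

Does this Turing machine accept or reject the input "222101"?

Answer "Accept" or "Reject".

Execution trace:
Initial: [s0]222101
Step 1: δ(s0, 2) = (sR, □, L) → [sR]□□22101

The machine reaches the reject state sR and halts.

Answer: Reject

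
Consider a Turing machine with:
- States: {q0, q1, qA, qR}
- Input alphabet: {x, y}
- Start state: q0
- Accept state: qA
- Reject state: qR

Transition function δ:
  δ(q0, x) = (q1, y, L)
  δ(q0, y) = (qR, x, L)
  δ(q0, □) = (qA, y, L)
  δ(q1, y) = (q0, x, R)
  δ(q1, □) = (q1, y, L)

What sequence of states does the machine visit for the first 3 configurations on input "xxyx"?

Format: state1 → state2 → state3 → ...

Execution trace:
Initial: [q0]xxyx
Step 1: δ(q0, x) = (q1, y, L) → [q1]□yxyx
Step 2: δ(q1, □) = (q1, y, L) → [q1]□yyxyx

State sequence: q0 → q1 → q1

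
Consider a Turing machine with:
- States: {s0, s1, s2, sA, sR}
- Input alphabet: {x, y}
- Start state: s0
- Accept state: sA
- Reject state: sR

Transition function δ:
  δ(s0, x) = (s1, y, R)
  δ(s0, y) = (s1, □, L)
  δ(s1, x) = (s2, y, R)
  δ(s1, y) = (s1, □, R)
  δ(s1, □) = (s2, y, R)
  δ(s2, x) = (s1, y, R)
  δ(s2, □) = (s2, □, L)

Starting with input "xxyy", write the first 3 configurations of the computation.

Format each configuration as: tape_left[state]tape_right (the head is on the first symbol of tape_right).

Transitions applied:
Step 1: δ(s0, x) = (s1, y, R)
Step 2: δ(s1, x) = (s2, y, R)

The first 3 configurations are:
[s0]xxyy ⊢ y[s1]xyy ⊢ yy[s2]yy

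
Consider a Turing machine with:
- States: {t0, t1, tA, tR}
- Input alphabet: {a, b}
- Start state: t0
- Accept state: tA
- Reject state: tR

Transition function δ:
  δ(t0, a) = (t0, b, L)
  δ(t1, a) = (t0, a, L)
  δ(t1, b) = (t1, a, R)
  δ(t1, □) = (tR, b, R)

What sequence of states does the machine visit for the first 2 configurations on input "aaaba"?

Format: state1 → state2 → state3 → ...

Execution trace:
Initial: [t0]aaaba
Step 1: δ(t0, a) = (t0, b, L) → [t0]□baaba

No transition is defined for δ(t0, □). By convention the machine halts and rejects.

State sequence: t0 → t0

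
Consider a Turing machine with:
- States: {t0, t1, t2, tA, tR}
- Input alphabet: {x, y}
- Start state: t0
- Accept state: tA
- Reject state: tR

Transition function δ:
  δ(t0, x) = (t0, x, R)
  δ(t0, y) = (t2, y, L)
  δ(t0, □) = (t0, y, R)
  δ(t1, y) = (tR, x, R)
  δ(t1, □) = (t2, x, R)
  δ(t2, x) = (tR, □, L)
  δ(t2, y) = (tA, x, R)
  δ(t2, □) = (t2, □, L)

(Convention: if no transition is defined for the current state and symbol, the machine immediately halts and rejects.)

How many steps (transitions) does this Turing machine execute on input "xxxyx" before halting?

Execution trace:
Initial: [t0]xxxyx
Step 1: δ(t0, x) = (t0, x, R) → x[t0]xxyx
Step 2: δ(t0, x) = (t0, x, R) → xx[t0]xyx
Step 3: δ(t0, x) = (t0, x, R) → xxx[t0]yx
Step 4: δ(t0, y) = (t2, y, L) → xx[t2]xyx
Step 5: δ(t2, x) = (tR, □, L) → x[tR]x□yx

The machine reaches the reject state tR and halts.

The machine executed 5 steps before halting.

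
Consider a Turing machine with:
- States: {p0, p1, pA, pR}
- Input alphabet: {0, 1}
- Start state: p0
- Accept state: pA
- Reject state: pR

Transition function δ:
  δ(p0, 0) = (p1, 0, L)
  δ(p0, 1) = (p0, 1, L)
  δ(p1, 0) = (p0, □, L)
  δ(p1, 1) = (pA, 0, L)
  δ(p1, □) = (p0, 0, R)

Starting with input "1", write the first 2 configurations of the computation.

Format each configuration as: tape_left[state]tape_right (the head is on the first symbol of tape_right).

Transitions applied:
Step 1: δ(p0, 1) = (p0, 1, L)

The first 2 configurations are:
[p0]1 ⊢ [p0]□1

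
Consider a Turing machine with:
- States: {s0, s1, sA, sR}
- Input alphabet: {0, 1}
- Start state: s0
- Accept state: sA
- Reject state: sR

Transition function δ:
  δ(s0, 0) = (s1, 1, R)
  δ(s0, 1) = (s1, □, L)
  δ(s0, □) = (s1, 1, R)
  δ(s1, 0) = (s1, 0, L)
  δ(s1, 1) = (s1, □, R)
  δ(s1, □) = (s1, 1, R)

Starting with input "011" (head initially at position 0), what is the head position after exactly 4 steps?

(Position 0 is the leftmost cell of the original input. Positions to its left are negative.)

Execution trace (head position shown):
Step 0: [s0]011  (head at position 0)
Step 1: move right → 1[s1]11  (head at position 1)
Step 2: move right → 1□[s1]1  (head at position 2)
Step 3: move right → 1□□[s1]□  (head at position 3)
Step 4: move right → 1□□1[s1]□  (head at position 4)

After 4 steps, the head is at position 4.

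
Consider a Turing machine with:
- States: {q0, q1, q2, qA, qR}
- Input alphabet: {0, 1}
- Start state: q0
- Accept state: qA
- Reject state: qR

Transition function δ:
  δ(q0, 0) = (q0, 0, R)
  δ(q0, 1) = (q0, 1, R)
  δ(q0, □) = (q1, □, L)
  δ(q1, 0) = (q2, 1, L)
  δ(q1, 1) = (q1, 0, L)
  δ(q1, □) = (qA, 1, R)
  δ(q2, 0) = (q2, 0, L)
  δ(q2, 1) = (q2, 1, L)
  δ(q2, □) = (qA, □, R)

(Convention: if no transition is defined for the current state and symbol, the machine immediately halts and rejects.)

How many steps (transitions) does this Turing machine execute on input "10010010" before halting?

Execution trace:
Initial: [q0]10010010
Step 1: δ(q0, 1) = (q0, 1, R) → 1[q0]0010010
Step 2: δ(q0, 0) = (q0, 0, R) → 10[q0]010010
Step 3: δ(q0, 0) = (q0, 0, R) → 100[q0]10010
Step 4: δ(q0, 1) = (q0, 1, R) → 1001[q0]0010
Step 5: δ(q0, 0) = (q0, 0, R) → 10010[q0]010
Step 6: δ(q0, 0) = (q0, 0, R) → 100100[q0]10
Step 7: δ(q0, 1) = (q0, 1, R) → 1001001[q0]0
Step 8: δ(q0, 0) = (q0, 0, R) → 10010010[q0]□
Step 9: δ(q0, □) = (q1, □, L) → 1001001[q1]0□
Step 10: δ(q1, 0) = (q2, 1, L) → 100100[q2]11□
Step 11: δ(q2, 1) = (q2, 1, L) → 10010[q2]011□
Step 12: δ(q2, 0) = (q2, 0, L) → 1001[q2]0011□
Step 13: δ(q2, 0) = (q2, 0, L) → 100[q2]10011□
Step 14: δ(q2, 1) = (q2, 1, L) → 10[q2]010011□
Step 15: δ(q2, 0) = (q2, 0, L) → 1[q2]0010011□
Step 16: δ(q2, 0) = (q2, 0, L) → [q2]10010011□
Step 17: δ(q2, 1) = (q2, 1, L) → [q2]□10010011□
Step 18: δ(q2, □) = (qA, □, R) → □[qA]10010011□

The machine reaches the accept state qA and halts.

The machine executed 18 steps before halting.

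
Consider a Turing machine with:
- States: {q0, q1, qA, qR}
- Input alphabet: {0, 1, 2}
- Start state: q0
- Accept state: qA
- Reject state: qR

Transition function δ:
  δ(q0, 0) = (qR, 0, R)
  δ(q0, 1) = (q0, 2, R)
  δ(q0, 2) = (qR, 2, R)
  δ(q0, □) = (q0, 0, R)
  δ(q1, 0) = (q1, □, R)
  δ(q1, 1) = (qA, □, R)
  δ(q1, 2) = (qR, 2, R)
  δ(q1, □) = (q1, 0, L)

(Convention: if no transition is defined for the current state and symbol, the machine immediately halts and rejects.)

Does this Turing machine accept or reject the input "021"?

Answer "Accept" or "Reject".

Execution trace:
Initial: [q0]021
Step 1: δ(q0, 0) = (qR, 0, R) → 0[qR]21

The machine reaches the reject state qR and halts.

Answer: Reject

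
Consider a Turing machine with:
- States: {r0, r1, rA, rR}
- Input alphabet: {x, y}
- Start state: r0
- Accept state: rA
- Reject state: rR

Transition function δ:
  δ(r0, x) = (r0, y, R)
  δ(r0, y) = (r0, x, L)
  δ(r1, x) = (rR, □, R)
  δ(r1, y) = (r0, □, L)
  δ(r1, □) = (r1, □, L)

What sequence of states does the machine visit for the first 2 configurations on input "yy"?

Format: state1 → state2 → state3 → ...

Execution trace:
Initial: [r0]yy
Step 1: δ(r0, y) = (r0, x, L) → [r0]□xy

No transition is defined for δ(r0, □). By convention the machine halts and rejects.

State sequence: r0 → r0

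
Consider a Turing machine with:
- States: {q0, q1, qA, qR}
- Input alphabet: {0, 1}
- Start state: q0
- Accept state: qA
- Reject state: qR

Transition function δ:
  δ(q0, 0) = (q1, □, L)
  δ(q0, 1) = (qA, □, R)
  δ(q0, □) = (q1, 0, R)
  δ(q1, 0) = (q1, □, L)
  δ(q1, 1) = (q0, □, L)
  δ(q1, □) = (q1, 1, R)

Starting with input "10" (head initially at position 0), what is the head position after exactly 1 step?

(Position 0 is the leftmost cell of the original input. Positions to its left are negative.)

Execution trace (head position shown):
Step 0: [q0]10  (head at position 0)
Step 1: move right → □[qA]0  (head at position 1)

After 1 step, the head is at position 1.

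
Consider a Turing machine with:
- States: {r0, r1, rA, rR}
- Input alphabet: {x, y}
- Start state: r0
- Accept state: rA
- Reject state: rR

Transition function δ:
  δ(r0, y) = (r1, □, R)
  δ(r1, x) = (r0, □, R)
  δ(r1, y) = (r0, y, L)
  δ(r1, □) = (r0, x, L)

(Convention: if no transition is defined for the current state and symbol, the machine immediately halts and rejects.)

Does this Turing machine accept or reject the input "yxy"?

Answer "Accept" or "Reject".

Execution trace:
Initial: [r0]yxy
Step 1: δ(r0, y) = (r1, □, R) → □[r1]xy
Step 2: δ(r1, x) = (r0, □, R) → □□[r0]y
Step 3: δ(r0, y) = (r1, □, R) → □□□[r1]□
Step 4: δ(r1, □) = (r0, x, L) → □□[r0]□x

No transition is defined for δ(r0, □). By convention the machine halts and rejects.

Answer: Reject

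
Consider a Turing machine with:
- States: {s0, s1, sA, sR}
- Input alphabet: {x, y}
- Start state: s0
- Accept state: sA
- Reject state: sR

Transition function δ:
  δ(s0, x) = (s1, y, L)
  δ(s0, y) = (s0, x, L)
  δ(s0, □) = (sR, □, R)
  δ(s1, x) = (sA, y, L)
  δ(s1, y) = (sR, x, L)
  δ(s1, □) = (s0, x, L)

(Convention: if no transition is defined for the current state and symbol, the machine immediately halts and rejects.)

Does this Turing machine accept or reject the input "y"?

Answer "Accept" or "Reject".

Execution trace:
Initial: [s0]y
Step 1: δ(s0, y) = (s0, x, L) → [s0]□x
Step 2: δ(s0, □) = (sR, □, R) → □[sR]x

The machine reaches the reject state sR and halts.

Answer: Reject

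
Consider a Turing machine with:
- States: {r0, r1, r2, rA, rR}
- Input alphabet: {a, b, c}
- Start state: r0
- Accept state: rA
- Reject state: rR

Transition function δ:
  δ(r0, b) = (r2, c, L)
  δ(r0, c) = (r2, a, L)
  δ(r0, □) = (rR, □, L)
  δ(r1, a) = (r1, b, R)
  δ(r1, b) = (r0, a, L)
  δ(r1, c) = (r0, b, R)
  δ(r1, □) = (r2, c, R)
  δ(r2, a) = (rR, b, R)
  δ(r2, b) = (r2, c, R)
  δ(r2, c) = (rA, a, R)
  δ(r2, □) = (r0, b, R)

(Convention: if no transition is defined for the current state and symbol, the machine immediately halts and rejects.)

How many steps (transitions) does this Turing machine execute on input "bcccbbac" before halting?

Execution trace:
Initial: [r0]bcccbbac
Step 1: δ(r0, b) = (r2, c, L) → [r2]□ccccbbac
Step 2: δ(r2, □) = (r0, b, R) → b[r0]ccccbbac
Step 3: δ(r0, c) = (r2, a, L) → [r2]bacccbbac
Step 4: δ(r2, b) = (r2, c, R) → c[r2]acccbbac
Step 5: δ(r2, a) = (rR, b, R) → cb[rR]cccbbac

The machine reaches the reject state rR and halts.

The machine executed 5 steps before halting.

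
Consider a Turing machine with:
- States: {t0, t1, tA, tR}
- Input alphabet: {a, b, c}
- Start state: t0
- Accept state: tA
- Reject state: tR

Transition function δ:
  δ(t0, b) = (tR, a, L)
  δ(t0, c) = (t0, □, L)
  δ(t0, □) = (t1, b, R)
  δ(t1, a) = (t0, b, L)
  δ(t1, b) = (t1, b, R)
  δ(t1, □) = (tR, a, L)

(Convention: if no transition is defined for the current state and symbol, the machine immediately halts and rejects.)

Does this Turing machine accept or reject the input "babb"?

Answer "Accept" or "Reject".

Execution trace:
Initial: [t0]babb
Step 1: δ(t0, b) = (tR, a, L) → [tR]□aabb

The machine reaches the reject state tR and halts.

Answer: Reject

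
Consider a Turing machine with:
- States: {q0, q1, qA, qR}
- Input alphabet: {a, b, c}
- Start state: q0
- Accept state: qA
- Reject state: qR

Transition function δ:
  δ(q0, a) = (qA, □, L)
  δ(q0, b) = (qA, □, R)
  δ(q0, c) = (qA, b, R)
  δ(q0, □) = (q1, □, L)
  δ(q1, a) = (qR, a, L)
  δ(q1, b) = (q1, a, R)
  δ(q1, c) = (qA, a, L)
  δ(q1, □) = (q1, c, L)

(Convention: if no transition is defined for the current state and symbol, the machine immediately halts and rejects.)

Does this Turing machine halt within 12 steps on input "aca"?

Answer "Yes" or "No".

Execution trace:
Initial: [q0]aca
Step 1: δ(q0, a) = (qA, □, L) → [qA]□□ca

The machine reaches the accept state qA and halts.
The machine halted after 1 step (within the 12-step bound).

Answer: Yes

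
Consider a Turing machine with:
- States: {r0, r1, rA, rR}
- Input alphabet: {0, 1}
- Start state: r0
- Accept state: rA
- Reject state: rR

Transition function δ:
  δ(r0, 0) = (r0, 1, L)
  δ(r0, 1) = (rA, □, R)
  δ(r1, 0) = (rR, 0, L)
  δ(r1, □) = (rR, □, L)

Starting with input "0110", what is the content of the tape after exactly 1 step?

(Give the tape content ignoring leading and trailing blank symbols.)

Execution trace:
Initial: [r0]0110
Step 1: δ(r0, 0) = (r0, 1, L) → [r0]□1110

No transition is defined for δ(r0, □). By convention the machine halts and rejects.

After 1 step, the tape (ignoring leading/trailing blanks) is: 1110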